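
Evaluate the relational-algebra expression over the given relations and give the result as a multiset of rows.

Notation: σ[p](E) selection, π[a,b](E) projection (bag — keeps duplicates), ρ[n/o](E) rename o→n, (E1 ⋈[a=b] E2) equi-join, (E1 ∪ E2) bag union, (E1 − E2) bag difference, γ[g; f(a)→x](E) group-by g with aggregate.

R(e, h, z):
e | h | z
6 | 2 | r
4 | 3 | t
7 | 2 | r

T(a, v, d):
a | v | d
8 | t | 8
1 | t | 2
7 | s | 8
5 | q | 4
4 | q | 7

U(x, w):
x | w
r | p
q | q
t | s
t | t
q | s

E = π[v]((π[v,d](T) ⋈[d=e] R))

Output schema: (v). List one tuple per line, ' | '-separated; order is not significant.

Per-node cardinality:
  T → 5
  π[v,d](T) → 5
  R → 3
  (π[v,d](T) ⋈[d=e] R) → 2
  π[v]((π[v,d](T) ⋈[d=e] R)) → 2

== RESULT ==
v
q
q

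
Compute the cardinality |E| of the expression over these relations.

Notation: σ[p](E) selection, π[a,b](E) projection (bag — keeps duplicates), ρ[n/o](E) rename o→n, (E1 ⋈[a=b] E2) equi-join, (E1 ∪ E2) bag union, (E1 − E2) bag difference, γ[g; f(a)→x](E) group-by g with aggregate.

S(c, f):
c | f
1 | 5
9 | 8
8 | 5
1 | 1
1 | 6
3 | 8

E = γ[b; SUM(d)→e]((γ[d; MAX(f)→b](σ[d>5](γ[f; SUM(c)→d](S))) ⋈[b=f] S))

Per-node cardinality:
  S → 6
  γ[f; SUM(c)→d](S) → 4
  σ[d>5](γ[f; SUM(c)→d](S)) → 2
  γ[d; MAX(f)→b](σ[d>5](γ[f; SUM(c)→d](S))) → 2
  S → 6
  (γ[d; MAX(f)→b](σ[d>5](γ[f; SUM(c)→d](S))) ⋈[b=f] S) → 4
  γ[b; SUM(d)→e]((γ[d; MAX(f)→b](σ[d>5](γ[f; SUM(c)→d](S))) ⋈[b=f] S)) → 2

|E| = 2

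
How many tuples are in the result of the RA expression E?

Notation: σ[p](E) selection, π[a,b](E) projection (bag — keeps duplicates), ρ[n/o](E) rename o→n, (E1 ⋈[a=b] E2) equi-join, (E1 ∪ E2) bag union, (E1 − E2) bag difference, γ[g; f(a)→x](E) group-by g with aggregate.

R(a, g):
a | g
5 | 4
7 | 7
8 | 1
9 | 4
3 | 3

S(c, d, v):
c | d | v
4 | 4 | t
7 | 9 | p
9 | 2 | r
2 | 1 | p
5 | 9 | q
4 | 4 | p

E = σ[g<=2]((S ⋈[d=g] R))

Per-node cardinality:
  S → 6
  R → 5
  (S ⋈[d=g] R) → 5
  σ[g<=2]((S ⋈[d=g] R)) → 1

|E| = 1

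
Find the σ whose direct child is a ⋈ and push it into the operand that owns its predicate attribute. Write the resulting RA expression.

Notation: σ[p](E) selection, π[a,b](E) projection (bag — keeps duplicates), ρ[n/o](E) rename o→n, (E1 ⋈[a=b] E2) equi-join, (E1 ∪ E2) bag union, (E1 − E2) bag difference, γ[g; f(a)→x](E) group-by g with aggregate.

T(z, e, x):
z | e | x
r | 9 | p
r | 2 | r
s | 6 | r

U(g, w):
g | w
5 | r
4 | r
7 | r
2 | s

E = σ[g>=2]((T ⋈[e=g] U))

σ filters on g, owned by the right side.
E' = (T ⋈[e=g] σ[g>=2](U))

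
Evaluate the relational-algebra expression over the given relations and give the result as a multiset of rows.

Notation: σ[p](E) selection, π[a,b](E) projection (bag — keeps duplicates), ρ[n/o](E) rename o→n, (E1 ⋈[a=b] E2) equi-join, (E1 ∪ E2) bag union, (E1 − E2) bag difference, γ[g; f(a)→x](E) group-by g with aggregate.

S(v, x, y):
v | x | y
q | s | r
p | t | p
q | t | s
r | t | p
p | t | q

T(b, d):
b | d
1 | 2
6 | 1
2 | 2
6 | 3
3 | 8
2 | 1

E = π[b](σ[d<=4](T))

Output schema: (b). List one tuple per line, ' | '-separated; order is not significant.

Row counts bottom-up:
  T → 6
  σ[d<=4](T) → 5
  π[b](σ[d<=4](T)) → 5

== RESULT ==
b
1
2
2
6
6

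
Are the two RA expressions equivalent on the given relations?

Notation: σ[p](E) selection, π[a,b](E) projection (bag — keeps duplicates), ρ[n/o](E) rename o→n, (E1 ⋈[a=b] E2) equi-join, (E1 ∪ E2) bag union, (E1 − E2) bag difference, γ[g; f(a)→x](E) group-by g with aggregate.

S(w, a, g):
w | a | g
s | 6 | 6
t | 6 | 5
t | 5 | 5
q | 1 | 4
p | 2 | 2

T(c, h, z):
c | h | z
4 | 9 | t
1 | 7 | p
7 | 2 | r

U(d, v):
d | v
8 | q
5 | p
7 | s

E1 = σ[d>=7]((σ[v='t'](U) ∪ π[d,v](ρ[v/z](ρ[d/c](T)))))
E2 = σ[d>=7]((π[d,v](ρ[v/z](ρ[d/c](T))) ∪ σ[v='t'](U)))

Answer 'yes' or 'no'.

E1 per-node cardinality:
  U → 3
  σ[v='t'](U) → 0
  T → 3
  ρ[d/c](T) → 3
  ρ[v/z](ρ[d/c](T)) → 3
  π[d,v](ρ[v/z](ρ[d/c](T))) → 3
  (σ[v='t'](U) ∪ π[d,v](ρ[v/z](ρ[d/c](T)))) → 3
  σ[d>=7]((σ[v='t'](U) ∪ π[d,v](ρ[v/z](ρ[d/c](T))))) → 1
E2 per-node cardinality:
  T → 3
  ρ[d/c](T) → 3
  ρ[v/z](ρ[d/c](T)) → 3
  π[d,v](ρ[v/z](ρ[d/c](T))) → 3
  U → 3
  σ[v='t'](U) → 0
  (π[d,v](ρ[v/z](ρ[d/c](T))) ∪ σ[v='t'](U)) → 3
  σ[d>=7]((π[d,v](ρ[v/z](ρ[d/c](T))) ∪ σ[v='t'](U))) → 1

E1 and E2 produce the same multiset:
d | v
7 | r

yes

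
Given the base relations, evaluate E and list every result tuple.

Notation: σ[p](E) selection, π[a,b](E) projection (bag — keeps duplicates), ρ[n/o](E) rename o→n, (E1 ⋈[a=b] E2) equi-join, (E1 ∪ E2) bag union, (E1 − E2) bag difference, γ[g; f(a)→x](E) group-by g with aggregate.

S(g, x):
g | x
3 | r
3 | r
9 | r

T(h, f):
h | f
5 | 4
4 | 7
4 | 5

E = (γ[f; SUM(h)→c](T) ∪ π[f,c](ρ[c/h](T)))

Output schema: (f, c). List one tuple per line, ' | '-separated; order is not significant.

Subexpression sizes:
  T → 3
  γ[f; SUM(h)→c](T) → 3
  T → 3
  ρ[c/h](T) → 3
  π[f,c](ρ[c/h](T)) → 3
  (γ[f; SUM(h)→c](T) ∪ π[f,c](ρ[c/h](T))) → 6

== RESULT ==
f | c
4 | 5
4 | 5
5 | 4
5 | 4
7 | 4
7 | 4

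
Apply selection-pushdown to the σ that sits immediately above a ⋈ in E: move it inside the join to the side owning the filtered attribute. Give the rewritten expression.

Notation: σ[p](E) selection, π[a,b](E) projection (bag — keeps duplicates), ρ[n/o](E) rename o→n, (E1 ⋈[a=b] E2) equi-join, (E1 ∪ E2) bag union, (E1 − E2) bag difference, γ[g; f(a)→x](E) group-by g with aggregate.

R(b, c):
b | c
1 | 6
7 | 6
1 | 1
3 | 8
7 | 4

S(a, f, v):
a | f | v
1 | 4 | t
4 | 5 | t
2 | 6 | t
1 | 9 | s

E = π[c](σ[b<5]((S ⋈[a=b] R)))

σ filters on b, owned by the right side.
E' = π[c]((S ⋈[a=b] σ[b<5](R)))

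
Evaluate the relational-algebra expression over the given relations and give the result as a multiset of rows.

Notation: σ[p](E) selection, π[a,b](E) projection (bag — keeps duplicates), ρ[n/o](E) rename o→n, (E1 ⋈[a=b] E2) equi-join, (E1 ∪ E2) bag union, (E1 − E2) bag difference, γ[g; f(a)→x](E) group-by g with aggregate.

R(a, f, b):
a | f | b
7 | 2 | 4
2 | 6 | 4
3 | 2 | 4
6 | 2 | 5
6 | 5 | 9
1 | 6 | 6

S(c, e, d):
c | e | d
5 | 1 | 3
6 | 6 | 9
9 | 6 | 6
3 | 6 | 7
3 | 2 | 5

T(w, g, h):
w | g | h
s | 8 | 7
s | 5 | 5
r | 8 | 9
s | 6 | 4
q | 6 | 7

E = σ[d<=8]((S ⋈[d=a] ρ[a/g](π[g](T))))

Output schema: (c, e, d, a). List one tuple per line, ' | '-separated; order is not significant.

Stepwise |·|:
  S → 5
  T → 5
  π[g](T) → 5
  ρ[a/g](π[g](T)) → 5
  (S ⋈[d=a] ρ[a/g](π[g](T))) → 3
  σ[d<=8]((S ⋈[d=a] ρ[a/g](π[g](T)))) → 3

== RESULT ==
c | e | d | a
3 | 2 | 5 | 5
9 | 6 | 6 | 6
9 | 6 | 6 | 6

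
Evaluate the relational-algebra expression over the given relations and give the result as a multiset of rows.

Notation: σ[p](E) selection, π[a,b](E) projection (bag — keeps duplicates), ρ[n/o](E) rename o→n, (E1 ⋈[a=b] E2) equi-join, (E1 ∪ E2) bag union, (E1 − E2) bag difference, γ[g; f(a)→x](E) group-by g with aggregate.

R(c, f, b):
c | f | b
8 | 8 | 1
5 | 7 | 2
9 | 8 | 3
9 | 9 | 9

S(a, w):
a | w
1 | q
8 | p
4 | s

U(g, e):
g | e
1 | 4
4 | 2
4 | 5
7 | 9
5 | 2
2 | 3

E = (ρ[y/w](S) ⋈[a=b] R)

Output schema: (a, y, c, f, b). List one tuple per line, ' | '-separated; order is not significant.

Per-node cardinality:
  S → 3
  ρ[y/w](S) → 3
  R → 4
  (ρ[y/w](S) ⋈[a=b] R) → 1

== RESULT ==
a | y | c | f | b
1 | q | 8 | 8 | 1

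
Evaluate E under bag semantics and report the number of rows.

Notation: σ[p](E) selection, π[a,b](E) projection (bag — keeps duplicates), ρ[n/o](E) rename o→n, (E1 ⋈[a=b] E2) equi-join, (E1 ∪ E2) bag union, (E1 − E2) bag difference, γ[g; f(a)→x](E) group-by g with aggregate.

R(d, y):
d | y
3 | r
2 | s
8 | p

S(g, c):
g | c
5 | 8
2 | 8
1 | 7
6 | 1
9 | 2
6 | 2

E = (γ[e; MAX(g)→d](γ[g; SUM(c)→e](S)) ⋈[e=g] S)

Row counts bottom-up:
  S → 6
  γ[g; SUM(c)→e](S) → 5
  γ[e; MAX(g)→d](γ[g; SUM(c)→e](S)) → 4
  S → 6
  (γ[e; MAX(g)→d](γ[g; SUM(c)→e](S)) ⋈[e=g] S) → 1

|E| = 1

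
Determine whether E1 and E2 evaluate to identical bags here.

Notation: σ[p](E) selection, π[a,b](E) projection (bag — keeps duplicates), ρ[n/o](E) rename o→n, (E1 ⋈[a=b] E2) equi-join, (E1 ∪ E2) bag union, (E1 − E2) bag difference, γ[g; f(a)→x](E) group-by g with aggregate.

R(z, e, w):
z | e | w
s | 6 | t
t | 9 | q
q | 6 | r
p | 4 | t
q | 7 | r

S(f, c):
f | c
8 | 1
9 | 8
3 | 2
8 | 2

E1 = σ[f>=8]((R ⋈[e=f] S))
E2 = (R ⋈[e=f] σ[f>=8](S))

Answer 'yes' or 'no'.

E1 stepwise |·|:
  R → 5
  S → 4
  (R ⋈[e=f] S) → 1
  σ[f>=8]((R ⋈[e=f] S)) → 1
E2 stepwise |·|:
  R → 5
  S → 4
  σ[f>=8](S) → 3
  (R ⋈[e=f] σ[f>=8](S)) → 1

E1 and E2 produce the same multiset:
z | e | w | f | c
t | 9 | q | 9 | 8

yes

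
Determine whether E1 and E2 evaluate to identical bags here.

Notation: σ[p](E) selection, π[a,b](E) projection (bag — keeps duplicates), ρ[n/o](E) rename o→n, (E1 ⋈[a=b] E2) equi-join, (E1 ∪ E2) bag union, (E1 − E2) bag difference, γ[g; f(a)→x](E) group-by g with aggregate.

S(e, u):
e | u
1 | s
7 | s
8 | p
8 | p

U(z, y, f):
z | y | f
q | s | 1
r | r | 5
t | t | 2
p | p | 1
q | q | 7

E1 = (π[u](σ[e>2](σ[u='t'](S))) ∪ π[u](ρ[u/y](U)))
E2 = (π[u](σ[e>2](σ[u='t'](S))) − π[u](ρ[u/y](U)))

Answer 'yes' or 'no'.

E1 stepwise |·|:
  S → 4
  σ[u='t'](S) → 0
  σ[e>2](σ[u='t'](S)) → 0
  π[u](σ[e>2](σ[u='t'](S))) → 0
  U → 5
  ρ[u/y](U) → 5
  π[u](ρ[u/y](U)) → 5
  (π[u](σ[e>2](σ[u='t'](S))) ∪ π[u](ρ[u/y](U))) → 5
E2 stepwise |·|:
  S → 4
  σ[u='t'](S) → 0
  σ[e>2](σ[u='t'](S)) → 0
  π[u](σ[e>2](σ[u='t'](S))) → 0
  U → 5
  ρ[u/y](U) → 5
  π[u](ρ[u/y](U)) → 5
  (π[u](σ[e>2](σ[u='t'](S))) − π[u](ρ[u/y](U))) → 0

E1 result:
u
p
q
r
s
t
E2 result:
u
(0 rows)
Witness: ('t',) appears 1× in E1 but 0× in E2.

no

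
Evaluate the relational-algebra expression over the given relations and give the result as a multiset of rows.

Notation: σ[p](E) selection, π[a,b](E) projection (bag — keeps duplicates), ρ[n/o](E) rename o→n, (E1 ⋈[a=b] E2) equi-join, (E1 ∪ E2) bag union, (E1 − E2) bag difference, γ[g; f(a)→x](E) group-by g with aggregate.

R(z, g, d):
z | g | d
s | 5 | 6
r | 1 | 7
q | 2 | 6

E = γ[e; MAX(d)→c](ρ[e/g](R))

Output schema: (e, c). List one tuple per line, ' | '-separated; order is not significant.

Per-node cardinality:
  R → 3
  ρ[e/g](R) → 3
  γ[e; MAX(d)→c](ρ[e/g](R)) → 3

== RESULT ==
e | c
1 | 7
2 | 6
5 | 6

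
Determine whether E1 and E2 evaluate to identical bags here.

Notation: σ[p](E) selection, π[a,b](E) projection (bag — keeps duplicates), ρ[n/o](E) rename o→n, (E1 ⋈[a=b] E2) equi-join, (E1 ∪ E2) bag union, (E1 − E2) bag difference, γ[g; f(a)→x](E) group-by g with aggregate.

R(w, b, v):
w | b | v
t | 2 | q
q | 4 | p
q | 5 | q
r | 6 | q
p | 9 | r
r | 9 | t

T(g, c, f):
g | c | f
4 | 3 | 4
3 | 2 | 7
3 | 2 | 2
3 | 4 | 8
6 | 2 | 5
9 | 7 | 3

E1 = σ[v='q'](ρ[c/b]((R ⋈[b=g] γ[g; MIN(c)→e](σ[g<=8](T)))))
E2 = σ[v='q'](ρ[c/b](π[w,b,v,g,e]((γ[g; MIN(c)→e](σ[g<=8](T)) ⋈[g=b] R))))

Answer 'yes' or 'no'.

E1 per-node cardinality:
  R → 6
  T → 6
  σ[g<=8](T) → 5
  γ[g; MIN(c)→e](σ[g<=8](T)) → 3
  (R ⋈[b=g] γ[g; MIN(c)→e](σ[g<=8](T))) → 2
  ρ[c/b]((R ⋈[b=g] γ[g; MIN(c)→e](σ[g<=8](T)))) → 2
  σ[v='q'](ρ[c/b]((R ⋈[b=g] γ[g; MIN(c)→e](σ[g<=8](T))))) → 1
E2 per-node cardinality:
  T → 6
  σ[g<=8](T) → 5
  γ[g; MIN(c)→e](σ[g<=8](T)) → 3
  R → 6
  (γ[g; MIN(c)→e](σ[g<=8](T)) ⋈[g=b] R) → 2
  π[w,b,v,g,e]((γ[g; MIN(c)→e](σ[g<=8](T)) ⋈[g=b] R)) → 2
  ρ[c/b](π[w,b,v,g,e]((γ[g; MIN(c)→e](σ[g<=8](T)) ⋈[g=b] R))) → 2
  σ[v='q'](ρ[c/b](π[w,b,v,g,e]((γ[g; MIN(c)→e](σ[g<=8](T)) ⋈[g=b] R)))) → 1

E1 and E2 produce the same multiset:
w | c | v | g | e
r | 6 | q | 6 | 2

yes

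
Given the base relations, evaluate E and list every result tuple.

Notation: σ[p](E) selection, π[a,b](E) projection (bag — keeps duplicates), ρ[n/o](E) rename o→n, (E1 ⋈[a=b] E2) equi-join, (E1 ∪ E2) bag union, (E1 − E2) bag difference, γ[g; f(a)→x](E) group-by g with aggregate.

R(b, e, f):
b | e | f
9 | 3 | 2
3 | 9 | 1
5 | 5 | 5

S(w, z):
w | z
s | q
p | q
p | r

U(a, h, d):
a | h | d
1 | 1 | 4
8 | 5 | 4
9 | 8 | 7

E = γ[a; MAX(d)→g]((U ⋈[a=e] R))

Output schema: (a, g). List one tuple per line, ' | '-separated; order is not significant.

Row counts bottom-up:
  U → 3
  R → 3
  (U ⋈[a=e] R) → 1
  γ[a; MAX(d)→g]((U ⋈[a=e] R)) → 1

== RESULT ==
a | g
9 | 7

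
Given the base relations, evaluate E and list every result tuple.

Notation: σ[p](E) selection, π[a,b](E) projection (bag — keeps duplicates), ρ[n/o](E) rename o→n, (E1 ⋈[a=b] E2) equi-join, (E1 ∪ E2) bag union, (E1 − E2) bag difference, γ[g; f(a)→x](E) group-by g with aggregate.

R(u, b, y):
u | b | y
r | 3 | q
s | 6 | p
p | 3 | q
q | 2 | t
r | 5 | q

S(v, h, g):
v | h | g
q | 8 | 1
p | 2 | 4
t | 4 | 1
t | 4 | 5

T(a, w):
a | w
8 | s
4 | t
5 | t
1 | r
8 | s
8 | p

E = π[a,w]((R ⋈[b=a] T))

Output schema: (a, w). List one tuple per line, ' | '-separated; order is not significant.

Subexpression sizes:
  R → 5
  T → 6
  (R ⋈[b=a] T) → 1
  π[a,w]((R ⋈[b=a] T)) → 1

== RESULT ==
a | w
5 | t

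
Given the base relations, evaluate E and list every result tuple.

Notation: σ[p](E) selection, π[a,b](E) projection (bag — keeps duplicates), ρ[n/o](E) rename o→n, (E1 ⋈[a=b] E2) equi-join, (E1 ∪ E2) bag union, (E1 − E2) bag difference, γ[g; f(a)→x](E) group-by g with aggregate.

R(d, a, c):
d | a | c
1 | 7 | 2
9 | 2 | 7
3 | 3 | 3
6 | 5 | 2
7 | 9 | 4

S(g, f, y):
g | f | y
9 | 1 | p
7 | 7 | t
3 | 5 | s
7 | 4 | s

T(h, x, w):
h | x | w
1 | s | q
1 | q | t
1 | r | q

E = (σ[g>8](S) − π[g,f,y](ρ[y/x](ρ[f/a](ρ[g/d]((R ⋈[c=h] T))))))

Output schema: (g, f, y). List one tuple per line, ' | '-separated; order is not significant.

Subexpression sizes:
  S → 4
  σ[g>8](S) → 1
  R → 5
  T → 3
  (R ⋈[c=h] T) → 0
  ρ[g/d]((R ⋈[c=h] T)) → 0
  ρ[f/a](ρ[g/d]((R ⋈[c=h] T))) → 0
  ρ[y/x](ρ[f/a](ρ[g/d]((R ⋈[c=h] T)))) → 0
  π[g,f,y](ρ[y/x](ρ[f/a](ρ[g/d]((R ⋈[c=h] T))))) → 0
  (σ[g>8](S) − π[g,f,y](ρ[y/x](ρ[f/a](ρ[g/d]((R ⋈[c=h] T)))))) → 1

== RESULT ==
g | f | y
9 | 1 | p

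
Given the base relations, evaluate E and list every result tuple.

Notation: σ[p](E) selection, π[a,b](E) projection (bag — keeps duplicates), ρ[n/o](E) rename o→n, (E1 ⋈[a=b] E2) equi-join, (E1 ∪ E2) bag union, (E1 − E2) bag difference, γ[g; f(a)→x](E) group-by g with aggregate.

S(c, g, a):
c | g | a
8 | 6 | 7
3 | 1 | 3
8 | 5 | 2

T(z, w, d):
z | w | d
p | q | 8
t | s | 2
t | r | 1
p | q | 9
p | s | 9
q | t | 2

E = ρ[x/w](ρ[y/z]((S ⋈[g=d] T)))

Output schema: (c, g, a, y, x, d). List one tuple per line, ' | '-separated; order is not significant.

Per-node cardinality:
  S → 3
  T → 6
  (S ⋈[g=d] T) → 1
  ρ[y/z]((S ⋈[g=d] T)) → 1
  ρ[x/w](ρ[y/z]((S ⋈[g=d] T))) → 1

== RESULT ==
c | g | a | y | x | d
3 | 1 | 3 | t | r | 1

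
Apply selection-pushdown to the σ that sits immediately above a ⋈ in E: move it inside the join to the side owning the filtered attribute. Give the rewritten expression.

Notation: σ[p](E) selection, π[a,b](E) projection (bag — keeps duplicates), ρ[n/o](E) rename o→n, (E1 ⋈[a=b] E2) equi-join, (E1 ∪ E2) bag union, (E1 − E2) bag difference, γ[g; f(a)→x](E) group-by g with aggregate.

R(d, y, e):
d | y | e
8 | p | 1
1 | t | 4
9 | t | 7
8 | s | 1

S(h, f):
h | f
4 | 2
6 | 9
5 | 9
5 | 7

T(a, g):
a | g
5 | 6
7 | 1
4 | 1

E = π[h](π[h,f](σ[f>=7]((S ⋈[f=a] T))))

σ filters on f, owned by the left side.
E' = π[h](π[h,f]((σ[f>=7](S) ⋈[f=a] T)))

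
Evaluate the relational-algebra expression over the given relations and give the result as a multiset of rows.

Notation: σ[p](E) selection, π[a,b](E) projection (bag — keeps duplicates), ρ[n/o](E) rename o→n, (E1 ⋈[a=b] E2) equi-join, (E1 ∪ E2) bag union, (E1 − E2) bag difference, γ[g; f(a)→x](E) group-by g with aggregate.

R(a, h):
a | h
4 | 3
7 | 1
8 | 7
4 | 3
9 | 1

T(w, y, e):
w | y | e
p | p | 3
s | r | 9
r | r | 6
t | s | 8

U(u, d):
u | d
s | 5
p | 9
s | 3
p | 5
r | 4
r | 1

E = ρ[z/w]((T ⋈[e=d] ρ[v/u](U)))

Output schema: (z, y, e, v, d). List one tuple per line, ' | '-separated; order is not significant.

Per-node cardinality:
  T → 4
  U → 6
  ρ[v/u](U) → 6
  (T ⋈[e=d] ρ[v/u](U)) → 2
  ρ[z/w]((T ⋈[e=d] ρ[v/u](U))) → 2

== RESULT ==
z | y | e | v | d
p | p | 3 | s | 3
s | r | 9 | p | 9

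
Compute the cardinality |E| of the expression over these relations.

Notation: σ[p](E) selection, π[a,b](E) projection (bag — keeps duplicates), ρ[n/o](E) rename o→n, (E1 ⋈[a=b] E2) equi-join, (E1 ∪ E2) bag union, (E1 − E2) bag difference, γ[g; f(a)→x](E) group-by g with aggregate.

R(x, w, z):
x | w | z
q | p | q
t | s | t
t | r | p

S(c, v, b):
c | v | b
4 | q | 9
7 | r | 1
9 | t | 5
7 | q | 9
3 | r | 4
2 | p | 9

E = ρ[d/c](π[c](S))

Subexpression sizes:
  S → 6
  π[c](S) → 6
  ρ[d/c](π[c](S)) → 6

|E| = 6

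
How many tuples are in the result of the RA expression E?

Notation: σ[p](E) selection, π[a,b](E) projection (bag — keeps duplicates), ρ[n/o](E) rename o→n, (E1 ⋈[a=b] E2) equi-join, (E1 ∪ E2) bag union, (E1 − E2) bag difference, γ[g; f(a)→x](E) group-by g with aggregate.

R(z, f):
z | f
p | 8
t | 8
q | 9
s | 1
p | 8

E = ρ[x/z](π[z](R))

Per-node cardinality:
  R → 5
  π[z](R) → 5
  ρ[x/z](π[z](R)) → 5

|E| = 5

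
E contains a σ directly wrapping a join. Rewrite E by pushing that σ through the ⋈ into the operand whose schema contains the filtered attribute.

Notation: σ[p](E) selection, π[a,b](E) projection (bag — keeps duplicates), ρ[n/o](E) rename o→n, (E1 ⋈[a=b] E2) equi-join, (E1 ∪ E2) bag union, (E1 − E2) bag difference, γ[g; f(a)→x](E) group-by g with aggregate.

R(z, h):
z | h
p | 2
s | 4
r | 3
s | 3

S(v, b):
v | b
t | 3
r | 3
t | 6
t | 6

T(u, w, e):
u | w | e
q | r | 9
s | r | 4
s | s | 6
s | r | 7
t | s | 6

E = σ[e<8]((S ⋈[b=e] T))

σ filters on e, owned by the right side.
E' = (S ⋈[b=e] σ[e<8](T))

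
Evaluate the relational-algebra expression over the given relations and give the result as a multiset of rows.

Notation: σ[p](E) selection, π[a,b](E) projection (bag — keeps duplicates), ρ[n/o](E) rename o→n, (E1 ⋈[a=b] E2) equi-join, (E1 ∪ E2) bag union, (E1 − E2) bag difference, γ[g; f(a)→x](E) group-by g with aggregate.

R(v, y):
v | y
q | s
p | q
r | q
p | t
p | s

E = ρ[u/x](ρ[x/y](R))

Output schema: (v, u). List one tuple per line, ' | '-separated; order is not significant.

Subexpression sizes:
  R → 5
  ρ[x/y](R) → 5
  ρ[u/x](ρ[x/y](R)) → 5

== RESULT ==
v | u
p | q
p | s
p | t
q | s
r | q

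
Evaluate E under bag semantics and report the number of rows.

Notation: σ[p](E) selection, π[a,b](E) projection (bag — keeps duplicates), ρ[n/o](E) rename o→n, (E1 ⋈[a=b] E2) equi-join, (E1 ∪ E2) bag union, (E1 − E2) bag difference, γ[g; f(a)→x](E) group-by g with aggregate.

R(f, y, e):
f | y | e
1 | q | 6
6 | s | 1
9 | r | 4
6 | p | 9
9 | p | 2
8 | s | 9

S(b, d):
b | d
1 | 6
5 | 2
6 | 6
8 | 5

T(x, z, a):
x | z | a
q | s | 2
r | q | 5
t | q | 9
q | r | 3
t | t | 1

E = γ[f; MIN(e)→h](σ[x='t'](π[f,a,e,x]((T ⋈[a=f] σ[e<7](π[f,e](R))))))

Stepwise |·|:
  T → 5
  R → 6
  π[f,e](R) → 6
  σ[e<7](π[f,e](R)) → 4
  (T ⋈[a=f] σ[e<7](π[f,e](R))) → 3
  π[f,a,e,x]((T ⋈[a=f] σ[e<7](π[f,e](R)))) → 3
  σ[x='t'](π[f,a,e,x]((T ⋈[a=f] σ[e<7](π[f,e](R))))) → 3
  γ[f; MIN(e)→h](σ[x='t'](π[f,a,e,x]((T ⋈[a=f] σ[e<7](π[f,e](R)))))) → 2

|E| = 2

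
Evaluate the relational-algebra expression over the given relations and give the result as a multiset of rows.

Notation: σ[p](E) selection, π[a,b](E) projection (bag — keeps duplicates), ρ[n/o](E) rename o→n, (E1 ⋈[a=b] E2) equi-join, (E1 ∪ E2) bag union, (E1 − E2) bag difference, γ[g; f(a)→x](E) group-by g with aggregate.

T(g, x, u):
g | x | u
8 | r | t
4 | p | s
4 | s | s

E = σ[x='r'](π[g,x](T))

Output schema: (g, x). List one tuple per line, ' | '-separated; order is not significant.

Row counts bottom-up:
  T → 3
  π[g,x](T) → 3
  σ[x='r'](π[g,x](T)) → 1

== RESULT ==
g | x
8 | r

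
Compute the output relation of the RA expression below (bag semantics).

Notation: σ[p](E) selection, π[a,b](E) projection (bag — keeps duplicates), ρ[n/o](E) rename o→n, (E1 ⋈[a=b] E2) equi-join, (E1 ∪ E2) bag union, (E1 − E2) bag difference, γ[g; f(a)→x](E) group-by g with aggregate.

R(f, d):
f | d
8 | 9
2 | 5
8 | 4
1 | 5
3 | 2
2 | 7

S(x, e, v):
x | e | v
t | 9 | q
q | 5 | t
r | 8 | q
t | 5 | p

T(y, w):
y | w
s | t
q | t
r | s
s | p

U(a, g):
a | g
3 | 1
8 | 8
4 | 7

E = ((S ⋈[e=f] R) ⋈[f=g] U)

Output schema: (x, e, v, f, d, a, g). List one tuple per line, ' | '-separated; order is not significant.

Stepwise |·|:
  S → 4
  R → 6
  (S ⋈[e=f] R) → 2
  U → 3
  ((S ⋈[e=f] R) ⋈[f=g] U) → 2

== RESULT ==
x | e | v | f | d | a | g
r | 8 | q | 8 | 4 | 8 | 8
r | 8 | q | 8 | 9 | 8 | 8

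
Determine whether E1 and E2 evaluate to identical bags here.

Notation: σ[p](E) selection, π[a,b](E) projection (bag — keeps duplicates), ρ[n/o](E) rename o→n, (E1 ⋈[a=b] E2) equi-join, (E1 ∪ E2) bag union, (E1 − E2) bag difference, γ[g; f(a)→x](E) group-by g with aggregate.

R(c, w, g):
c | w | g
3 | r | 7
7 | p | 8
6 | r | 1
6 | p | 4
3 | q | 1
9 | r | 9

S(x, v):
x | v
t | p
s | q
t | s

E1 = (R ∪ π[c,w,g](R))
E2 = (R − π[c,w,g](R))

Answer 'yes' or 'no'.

E1 subexpression sizes:
  R → 6
  R → 6
  π[c,w,g](R) → 6
  (R ∪ π[c,w,g](R)) → 12
E2 subexpression sizes:
  R → 6
  R → 6
  π[c,w,g](R) → 6
  (R − π[c,w,g](R)) → 0

E1 result:
c | w | g
3 | q | 1
3 | q | 1
3 | r | 7
3 | r | 7
6 | p | 4
6 | p | 4
6 | r | 1
6 | r | 1
7 | p | 8
7 | p | 8
9 | r | 9
9 | r | 9
E2 result:
c | w | g
(0 rows)
Witness: (6, 'r', 1) appears 2× in E1 but 0× in E2.

no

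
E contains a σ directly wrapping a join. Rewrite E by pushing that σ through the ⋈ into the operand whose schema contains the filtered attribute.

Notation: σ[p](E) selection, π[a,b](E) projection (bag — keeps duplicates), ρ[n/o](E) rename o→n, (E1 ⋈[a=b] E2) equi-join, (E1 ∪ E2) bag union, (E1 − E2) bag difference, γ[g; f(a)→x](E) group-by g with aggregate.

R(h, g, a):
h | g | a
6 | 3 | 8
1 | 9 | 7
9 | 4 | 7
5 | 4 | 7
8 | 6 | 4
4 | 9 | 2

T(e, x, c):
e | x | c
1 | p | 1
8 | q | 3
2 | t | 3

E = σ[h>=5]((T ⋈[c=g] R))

σ filters on h, owned by the right side.
E' = (T ⋈[c=g] σ[h>=5](R))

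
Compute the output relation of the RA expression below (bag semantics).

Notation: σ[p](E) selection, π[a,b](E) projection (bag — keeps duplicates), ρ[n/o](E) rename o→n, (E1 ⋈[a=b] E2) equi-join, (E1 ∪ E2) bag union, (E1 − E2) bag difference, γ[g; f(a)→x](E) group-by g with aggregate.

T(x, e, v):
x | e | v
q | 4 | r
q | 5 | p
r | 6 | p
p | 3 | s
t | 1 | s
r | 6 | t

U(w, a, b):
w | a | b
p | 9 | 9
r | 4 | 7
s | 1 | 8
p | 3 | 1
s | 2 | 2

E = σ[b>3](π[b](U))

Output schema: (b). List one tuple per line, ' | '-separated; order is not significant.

Subexpression sizes:
  U → 5
  π[b](U) → 5
  σ[b>3](π[b](U)) → 3

== RESULT ==
b
7
8
9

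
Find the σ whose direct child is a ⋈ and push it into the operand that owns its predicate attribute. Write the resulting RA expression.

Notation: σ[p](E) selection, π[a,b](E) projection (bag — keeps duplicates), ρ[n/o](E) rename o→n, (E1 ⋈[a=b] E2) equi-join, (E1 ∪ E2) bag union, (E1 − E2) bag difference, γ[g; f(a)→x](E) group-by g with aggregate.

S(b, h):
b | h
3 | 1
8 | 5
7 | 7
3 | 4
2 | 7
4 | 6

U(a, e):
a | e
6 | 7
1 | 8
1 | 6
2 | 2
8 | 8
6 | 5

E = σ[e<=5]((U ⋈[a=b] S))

σ filters on e, owned by the left side.
E' = (σ[e<=5](U) ⋈[a=b] S)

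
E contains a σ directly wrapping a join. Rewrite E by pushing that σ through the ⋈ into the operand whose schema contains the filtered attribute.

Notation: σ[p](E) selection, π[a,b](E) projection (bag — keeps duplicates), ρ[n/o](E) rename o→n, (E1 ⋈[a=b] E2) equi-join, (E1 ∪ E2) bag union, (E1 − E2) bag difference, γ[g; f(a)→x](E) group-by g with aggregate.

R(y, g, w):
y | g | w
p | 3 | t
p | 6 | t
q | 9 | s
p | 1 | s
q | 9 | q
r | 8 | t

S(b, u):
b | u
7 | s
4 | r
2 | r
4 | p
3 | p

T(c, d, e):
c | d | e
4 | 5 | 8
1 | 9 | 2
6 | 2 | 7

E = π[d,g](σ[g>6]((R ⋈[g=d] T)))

σ filters on g, owned by the left side.
E' = π[d,g]((σ[g>6](R) ⋈[g=d] T))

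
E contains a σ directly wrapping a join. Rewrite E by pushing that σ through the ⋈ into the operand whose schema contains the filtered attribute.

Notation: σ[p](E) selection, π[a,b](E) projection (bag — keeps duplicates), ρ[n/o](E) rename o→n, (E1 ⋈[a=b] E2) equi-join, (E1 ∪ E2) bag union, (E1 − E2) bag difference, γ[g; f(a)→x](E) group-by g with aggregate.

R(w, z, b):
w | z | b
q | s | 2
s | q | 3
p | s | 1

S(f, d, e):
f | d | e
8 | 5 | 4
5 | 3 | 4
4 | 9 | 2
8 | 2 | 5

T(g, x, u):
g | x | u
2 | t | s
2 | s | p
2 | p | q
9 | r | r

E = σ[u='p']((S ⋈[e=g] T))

σ filters on u, owned by the right side.
E' = (S ⋈[e=g] σ[u='p'](T))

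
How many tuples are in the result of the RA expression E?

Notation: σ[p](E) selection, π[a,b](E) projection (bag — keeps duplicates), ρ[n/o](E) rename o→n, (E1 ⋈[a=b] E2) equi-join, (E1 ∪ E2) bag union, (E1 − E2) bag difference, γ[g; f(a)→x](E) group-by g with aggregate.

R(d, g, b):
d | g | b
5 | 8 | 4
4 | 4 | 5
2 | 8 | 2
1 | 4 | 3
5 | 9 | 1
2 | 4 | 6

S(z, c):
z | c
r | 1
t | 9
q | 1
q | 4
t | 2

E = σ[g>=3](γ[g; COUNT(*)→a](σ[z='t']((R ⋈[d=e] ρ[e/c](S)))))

Stepwise |·|:
  R → 6
  S → 5
  ρ[e/c](S) → 5
  (R ⋈[d=e] ρ[e/c](S)) → 5
  σ[z='t']((R ⋈[d=e] ρ[e/c](S))) → 2
  γ[g; COUNT(*)→a](σ[z='t']((R ⋈[d=e] ρ[e/c](S)))) → 2
  σ[g>=3](γ[g; COUNT(*)→a](σ[z='t']((R ⋈[d=e] ρ[e/c](S))))) → 2

|E| = 2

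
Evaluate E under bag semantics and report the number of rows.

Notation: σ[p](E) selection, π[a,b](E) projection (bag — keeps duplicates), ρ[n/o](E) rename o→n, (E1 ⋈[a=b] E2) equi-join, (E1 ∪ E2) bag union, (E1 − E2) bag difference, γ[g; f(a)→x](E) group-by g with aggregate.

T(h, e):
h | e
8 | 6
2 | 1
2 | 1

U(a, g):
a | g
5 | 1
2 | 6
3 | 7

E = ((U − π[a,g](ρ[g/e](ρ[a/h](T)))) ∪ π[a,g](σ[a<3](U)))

Stepwise |·|:
  U → 3
  T → 3
  ρ[a/h](T) → 3
  ρ[g/e](ρ[a/h](T)) → 3
  π[a,g](ρ[g/e](ρ[a/h](T))) → 3
  (U − π[a,g](ρ[g/e](ρ[a/h](T)))) → 3
  U → 3
  σ[a<3](U) → 1
  π[a,g](σ[a<3](U)) → 1
  ((U − π[a,g](ρ[g/e](ρ[a/h](T)))) ∪ π[a,g](σ[a<3](U))) → 4

|E| = 4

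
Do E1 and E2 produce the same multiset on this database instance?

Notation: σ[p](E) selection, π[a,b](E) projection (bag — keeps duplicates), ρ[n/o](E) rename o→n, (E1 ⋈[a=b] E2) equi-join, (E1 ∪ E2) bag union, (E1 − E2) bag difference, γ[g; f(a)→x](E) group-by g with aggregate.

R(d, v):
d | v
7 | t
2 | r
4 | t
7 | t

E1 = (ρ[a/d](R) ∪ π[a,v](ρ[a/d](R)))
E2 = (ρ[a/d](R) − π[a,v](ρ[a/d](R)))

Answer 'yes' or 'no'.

E1 per-node cardinality:
  R → 4
  ρ[a/d](R) → 4
  R → 4
  ρ[a/d](R) → 4
  π[a,v](ρ[a/d](R)) → 4
  (ρ[a/d](R) ∪ π[a,v](ρ[a/d](R))) → 8
E2 per-node cardinality:
  R → 4
  ρ[a/d](R) → 4
  R → 4
  ρ[a/d](R) → 4
  π[a,v](ρ[a/d](R)) → 4
  (ρ[a/d](R) − π[a,v](ρ[a/d](R))) → 0

E1 result:
a | v
2 | r
2 | r
4 | t
4 | t
7 | t
7 | t
7 | t
7 | t
E2 result:
a | v
(0 rows)
Witness: (7, 't') appears 4× in E1 but 0× in E2.

no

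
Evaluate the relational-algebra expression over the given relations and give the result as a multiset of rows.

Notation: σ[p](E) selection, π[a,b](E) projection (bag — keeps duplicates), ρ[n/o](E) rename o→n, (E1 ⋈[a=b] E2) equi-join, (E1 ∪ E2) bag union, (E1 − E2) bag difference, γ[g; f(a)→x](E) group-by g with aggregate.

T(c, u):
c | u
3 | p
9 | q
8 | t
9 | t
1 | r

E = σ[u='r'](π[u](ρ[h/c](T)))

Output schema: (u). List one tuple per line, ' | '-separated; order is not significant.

Stepwise |·|:
  T → 5
  ρ[h/c](T) → 5
  π[u](ρ[h/c](T)) → 5
  σ[u='r'](π[u](ρ[h/c](T))) → 1

== RESULT ==
u
r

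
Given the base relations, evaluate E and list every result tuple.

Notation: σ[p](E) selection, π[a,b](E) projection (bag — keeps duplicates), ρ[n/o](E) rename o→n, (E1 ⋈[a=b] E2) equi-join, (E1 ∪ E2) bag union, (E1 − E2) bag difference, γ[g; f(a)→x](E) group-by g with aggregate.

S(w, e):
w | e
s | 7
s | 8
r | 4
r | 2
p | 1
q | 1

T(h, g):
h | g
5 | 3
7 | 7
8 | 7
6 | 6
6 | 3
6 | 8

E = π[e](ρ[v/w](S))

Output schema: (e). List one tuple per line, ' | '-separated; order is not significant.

Row counts bottom-up:
  S → 6
  ρ[v/w](S) → 6
  π[e](ρ[v/w](S)) → 6

== RESULT ==
e
1
1
2
4
7
8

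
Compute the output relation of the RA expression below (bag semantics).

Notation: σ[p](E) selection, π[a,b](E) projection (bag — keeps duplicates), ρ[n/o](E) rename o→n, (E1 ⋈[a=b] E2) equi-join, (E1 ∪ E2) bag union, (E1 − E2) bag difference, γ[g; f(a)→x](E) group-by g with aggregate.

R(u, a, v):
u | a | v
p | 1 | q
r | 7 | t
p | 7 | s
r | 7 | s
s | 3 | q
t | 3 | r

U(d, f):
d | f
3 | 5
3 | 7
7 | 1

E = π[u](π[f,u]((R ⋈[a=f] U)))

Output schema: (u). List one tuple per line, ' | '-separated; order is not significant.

Subexpression sizes:
  R → 6
  U → 3
  (R ⋈[a=f] U) → 4
  π[f,u]((R ⋈[a=f] U)) → 4
  π[u](π[f,u]((R ⋈[a=f] U))) → 4

== RESULT ==
u
p
p
r
r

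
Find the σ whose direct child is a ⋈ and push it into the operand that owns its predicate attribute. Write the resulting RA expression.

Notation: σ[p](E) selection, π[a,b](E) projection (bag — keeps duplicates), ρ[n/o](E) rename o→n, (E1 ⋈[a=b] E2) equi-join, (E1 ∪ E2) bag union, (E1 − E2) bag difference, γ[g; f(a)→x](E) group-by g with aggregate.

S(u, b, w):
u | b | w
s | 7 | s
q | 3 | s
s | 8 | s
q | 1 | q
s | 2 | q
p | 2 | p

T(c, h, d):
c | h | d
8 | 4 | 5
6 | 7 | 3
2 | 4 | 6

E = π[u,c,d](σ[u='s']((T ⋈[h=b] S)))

σ filters on u, owned by the right side.
E' = π[u,c,d]((T ⋈[h=b] σ[u='s'](S)))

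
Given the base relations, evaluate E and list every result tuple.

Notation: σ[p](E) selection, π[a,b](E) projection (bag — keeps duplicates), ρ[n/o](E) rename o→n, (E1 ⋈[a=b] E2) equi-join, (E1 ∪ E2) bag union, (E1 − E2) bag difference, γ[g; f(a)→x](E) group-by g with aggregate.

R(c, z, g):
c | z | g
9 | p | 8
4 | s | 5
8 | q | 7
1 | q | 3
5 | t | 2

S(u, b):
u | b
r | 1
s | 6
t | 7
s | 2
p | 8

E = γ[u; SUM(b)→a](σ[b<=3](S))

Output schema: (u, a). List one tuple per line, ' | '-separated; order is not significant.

Per-node cardinality:
  S → 5
  σ[b<=3](S) → 2
  γ[u; SUM(b)→a](σ[b<=3](S)) → 2

== RESULT ==
u | a
r | 1
s | 2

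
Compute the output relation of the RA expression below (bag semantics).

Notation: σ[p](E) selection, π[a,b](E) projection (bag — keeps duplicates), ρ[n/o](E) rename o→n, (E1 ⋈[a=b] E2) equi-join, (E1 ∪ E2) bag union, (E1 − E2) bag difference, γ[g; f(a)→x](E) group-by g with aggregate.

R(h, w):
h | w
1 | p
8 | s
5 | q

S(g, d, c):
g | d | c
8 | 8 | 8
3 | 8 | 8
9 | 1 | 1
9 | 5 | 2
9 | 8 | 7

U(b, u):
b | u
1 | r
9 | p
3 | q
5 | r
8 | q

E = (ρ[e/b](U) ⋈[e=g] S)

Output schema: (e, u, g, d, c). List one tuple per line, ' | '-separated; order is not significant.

Subexpression sizes:
  U → 5
  ρ[e/b](U) → 5
  S → 5
  (ρ[e/b](U) ⋈[e=g] S) → 5

== RESULT ==
e | u | g | d | c
3 | q | 3 | 8 | 8
8 | q | 8 | 8 | 8
9 | p | 9 | 1 | 1
9 | p | 9 | 5 | 2
9 | p | 9 | 8 | 7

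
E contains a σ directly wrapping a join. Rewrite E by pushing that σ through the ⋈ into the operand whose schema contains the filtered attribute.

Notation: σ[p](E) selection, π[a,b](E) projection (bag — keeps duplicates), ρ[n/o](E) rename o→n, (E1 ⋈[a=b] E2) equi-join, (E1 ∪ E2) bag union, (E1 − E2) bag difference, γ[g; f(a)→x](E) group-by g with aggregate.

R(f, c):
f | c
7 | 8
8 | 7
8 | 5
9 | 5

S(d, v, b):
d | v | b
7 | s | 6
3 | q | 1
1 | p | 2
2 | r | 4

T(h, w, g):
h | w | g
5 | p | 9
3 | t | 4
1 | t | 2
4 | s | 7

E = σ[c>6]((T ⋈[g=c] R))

σ filters on c, owned by the right side.
E' = (T ⋈[g=c] σ[c>6](R))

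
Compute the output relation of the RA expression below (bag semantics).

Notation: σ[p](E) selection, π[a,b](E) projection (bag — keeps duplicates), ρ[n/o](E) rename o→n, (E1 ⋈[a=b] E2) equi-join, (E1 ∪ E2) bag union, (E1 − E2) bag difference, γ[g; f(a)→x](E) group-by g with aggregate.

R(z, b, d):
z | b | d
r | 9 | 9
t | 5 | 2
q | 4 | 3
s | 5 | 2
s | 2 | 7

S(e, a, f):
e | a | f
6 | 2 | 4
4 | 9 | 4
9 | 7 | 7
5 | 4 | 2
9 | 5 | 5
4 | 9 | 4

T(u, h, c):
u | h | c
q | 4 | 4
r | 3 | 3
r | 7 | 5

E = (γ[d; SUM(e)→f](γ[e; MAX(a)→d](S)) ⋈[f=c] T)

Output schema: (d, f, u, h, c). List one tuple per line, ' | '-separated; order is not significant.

Stepwise |·|:
  S → 6
  γ[e; MAX(a)→d](S) → 4
  γ[d; SUM(e)→f](γ[e; MAX(a)→d](S)) → 4
  T → 3
  (γ[d; SUM(e)→f](γ[e; MAX(a)→d](S)) ⋈[f=c] T) → 2

== RESULT ==
d | f | u | h | c
4 | 5 | r | 7 | 5
9 | 4 | q | 4 | 4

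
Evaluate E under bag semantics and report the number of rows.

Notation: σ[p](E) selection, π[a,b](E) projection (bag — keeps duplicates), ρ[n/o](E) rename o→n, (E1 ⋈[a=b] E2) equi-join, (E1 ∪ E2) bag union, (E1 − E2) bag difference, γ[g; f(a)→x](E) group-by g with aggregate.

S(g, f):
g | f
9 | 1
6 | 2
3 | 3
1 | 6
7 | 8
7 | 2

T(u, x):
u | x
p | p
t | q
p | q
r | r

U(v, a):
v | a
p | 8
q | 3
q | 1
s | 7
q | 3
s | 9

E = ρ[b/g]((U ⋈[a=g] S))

Row counts bottom-up:
  U → 6
  S → 6
  (U ⋈[a=g] S) → 6
  ρ[b/g]((U ⋈[a=g] S)) → 6

|E| = 6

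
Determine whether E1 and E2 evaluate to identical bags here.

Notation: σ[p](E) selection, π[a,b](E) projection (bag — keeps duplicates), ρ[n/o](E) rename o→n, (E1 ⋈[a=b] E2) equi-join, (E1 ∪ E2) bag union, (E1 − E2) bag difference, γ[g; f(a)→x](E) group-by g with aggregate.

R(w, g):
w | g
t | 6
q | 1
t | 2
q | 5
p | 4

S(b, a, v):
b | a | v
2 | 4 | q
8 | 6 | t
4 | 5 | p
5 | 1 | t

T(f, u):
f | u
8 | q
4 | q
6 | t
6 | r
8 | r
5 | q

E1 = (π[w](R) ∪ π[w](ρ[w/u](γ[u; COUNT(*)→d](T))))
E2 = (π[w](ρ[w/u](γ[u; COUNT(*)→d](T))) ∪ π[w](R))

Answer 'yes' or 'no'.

E1 subexpression sizes:
  R → 5
  π[w](R) → 5
  T → 6
  γ[u; COUNT(*)→d](T) → 3
  ρ[w/u](γ[u; COUNT(*)→d](T)) → 3
  π[w](ρ[w/u](γ[u; COUNT(*)→d](T))) → 3
  (π[w](R) ∪ π[w](ρ[w/u](γ[u; COUNT(*)→d](T)))) → 8
E2 subexpression sizes:
  T → 6
  γ[u; COUNT(*)→d](T) → 3
  ρ[w/u](γ[u; COUNT(*)→d](T)) → 3
  π[w](ρ[w/u](γ[u; COUNT(*)→d](T))) → 3
  R → 5
  π[w](R) → 5
  (π[w](ρ[w/u](γ[u; COUNT(*)→d](T))) ∪ π[w](R)) → 8

E1 and E2 produce the same multiset:
w
p
q
q
q
r
t
t
t

yes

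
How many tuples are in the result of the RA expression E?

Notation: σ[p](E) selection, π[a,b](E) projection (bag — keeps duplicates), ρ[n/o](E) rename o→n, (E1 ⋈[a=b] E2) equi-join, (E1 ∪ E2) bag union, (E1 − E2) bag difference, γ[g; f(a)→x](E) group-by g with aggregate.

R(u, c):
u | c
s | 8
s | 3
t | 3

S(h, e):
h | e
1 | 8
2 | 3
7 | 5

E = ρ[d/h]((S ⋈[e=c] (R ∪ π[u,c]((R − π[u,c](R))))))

Stepwise |·|:
  S → 3
  R → 3
  R → 3
  R → 3
  π[u,c](R) → 3
  (R − π[u,c](R)) → 0
  π[u,c]((R − π[u,c](R))) → 0
  (R ∪ π[u,c]((R − π[u,c](R)))) → 3
  (S ⋈[e=c] (R ∪ π[u,c]((R − π[u,c](R))))) → 3
  ρ[d/h]((S ⋈[e=c] (R ∪ π[u,c]((R − π[u,c](R)))))) → 3

|E| = 3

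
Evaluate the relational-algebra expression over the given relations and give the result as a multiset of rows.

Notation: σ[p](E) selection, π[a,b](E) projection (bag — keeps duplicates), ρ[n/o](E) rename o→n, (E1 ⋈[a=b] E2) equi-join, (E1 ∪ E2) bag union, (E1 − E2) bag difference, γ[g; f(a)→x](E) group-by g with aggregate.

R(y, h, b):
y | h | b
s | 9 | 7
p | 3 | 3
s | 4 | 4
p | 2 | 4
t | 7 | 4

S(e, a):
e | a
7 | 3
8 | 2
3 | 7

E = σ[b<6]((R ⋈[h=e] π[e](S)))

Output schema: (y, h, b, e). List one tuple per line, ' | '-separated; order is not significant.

Per-node cardinality:
  R → 5
  S → 3
  π[e](S) → 3
  (R ⋈[h=e] π[e](S)) → 2
  σ[b<6]((R ⋈[h=e] π[e](S))) → 2

== RESULT ==
y | h | b | e
p | 3 | 3 | 3
t | 7 | 4 | 7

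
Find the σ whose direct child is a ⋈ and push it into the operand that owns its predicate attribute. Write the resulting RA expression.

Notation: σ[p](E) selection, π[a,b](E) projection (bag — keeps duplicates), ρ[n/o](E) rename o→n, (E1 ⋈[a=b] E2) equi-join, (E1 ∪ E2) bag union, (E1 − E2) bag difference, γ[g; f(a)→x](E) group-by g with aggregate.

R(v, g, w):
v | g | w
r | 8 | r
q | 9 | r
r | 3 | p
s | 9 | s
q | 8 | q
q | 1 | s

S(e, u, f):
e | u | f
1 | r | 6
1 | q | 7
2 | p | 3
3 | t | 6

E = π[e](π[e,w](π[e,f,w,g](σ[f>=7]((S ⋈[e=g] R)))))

σ filters on f, owned by the left side.
E' = π[e](π[e,w](π[e,f,w,g]((σ[f>=7](S) ⋈[e=g] R))))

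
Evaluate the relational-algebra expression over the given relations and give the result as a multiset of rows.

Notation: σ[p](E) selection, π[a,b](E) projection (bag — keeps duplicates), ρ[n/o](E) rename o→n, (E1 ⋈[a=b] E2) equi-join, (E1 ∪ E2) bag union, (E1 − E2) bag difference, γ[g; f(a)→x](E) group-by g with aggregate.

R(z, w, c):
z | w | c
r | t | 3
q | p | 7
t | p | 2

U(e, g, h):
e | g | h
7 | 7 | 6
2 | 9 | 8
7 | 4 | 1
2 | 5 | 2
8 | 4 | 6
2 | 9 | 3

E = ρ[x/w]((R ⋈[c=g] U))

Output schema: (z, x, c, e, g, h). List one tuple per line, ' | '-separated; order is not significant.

Per-node cardinality:
  R → 3
  U → 6
  (R ⋈[c=g] U) → 1
  ρ[x/w]((R ⋈[c=g] U)) → 1

== RESULT ==
z | x | c | e | g | h
q | p | 7 | 7 | 7 | 6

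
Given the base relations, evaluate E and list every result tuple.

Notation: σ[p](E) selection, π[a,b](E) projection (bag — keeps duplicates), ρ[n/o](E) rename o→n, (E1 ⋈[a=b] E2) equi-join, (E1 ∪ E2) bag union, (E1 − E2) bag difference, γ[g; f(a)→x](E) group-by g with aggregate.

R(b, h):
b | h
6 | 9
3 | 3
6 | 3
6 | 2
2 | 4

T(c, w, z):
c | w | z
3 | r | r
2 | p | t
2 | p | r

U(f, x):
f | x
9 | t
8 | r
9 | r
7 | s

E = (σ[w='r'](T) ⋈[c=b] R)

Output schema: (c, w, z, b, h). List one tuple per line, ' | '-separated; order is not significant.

Subexpression sizes:
  T → 3
  σ[w='r'](T) → 1
  R → 5
  (σ[w='r'](T) ⋈[c=b] R) → 1

== RESULT ==
c | w | z | b | h
3 | r | r | 3 | 3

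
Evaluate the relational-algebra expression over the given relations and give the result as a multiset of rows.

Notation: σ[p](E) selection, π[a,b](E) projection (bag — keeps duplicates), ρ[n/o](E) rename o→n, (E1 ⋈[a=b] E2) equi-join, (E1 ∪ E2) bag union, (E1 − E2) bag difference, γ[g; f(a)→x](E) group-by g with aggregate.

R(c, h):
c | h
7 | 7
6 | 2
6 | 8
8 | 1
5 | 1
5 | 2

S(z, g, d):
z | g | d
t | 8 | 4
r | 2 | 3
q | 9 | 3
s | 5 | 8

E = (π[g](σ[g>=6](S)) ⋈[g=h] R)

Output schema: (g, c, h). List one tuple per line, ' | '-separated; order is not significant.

Per-node cardinality:
  S → 4
  σ[g>=6](S) → 2
  π[g](σ[g>=6](S)) → 2
  R → 6
  (π[g](σ[g>=6](S)) ⋈[g=h] R) → 1

== RESULT ==
g | c | h
8 | 6 | 8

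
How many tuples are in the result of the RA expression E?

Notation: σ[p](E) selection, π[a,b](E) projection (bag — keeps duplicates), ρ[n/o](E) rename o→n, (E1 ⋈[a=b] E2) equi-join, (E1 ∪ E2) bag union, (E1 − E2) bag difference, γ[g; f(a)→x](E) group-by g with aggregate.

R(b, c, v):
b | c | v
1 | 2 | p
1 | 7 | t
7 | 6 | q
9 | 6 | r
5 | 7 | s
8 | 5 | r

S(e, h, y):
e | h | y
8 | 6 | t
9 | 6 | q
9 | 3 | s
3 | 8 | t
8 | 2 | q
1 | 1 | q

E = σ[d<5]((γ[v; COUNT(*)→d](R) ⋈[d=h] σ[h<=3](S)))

Per-node cardinality:
  R → 6
  γ[v; COUNT(*)→d](R) → 5
  S → 6
  σ[h<=3](S) → 3
  (γ[v; COUNT(*)→d](R) ⋈[d=h] σ[h<=3](S)) → 5
  σ[d<5]((γ[v; COUNT(*)→d](R) ⋈[d=h] σ[h<=3](S))) → 5

|E| = 5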